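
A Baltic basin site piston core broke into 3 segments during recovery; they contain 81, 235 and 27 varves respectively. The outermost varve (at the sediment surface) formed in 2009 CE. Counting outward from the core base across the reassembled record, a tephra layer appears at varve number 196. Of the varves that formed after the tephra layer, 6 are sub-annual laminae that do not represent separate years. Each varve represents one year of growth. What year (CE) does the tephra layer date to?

Total varves = 81 + 235 + 27 = 343.
343 − 196 = 147 varves lie beyond the tephra layer toward the sediment surface.
Excluding 6 false varves: 147 − 6 = 141.
The varve at the sediment surface is 2009 CE, so the tephra layer dates to 2009 − 141 = 1868 CE.

1868 CE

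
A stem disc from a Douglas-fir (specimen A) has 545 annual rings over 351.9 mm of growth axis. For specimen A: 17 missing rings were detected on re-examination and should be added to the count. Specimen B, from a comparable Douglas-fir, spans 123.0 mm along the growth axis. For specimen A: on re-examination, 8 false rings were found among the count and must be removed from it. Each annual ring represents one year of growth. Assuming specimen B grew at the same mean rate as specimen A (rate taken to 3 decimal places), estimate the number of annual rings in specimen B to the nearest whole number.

Specimen A: true annual ring count = 545 − 8 + 17 = 554.
A: Extension rate ≈ 351.9 / 554 = 0.635 mm per year.
Specimen B: 123.0 mm / 0.635 mm per year = 193.70 years ≈ 194 annual rings.

194 annual rings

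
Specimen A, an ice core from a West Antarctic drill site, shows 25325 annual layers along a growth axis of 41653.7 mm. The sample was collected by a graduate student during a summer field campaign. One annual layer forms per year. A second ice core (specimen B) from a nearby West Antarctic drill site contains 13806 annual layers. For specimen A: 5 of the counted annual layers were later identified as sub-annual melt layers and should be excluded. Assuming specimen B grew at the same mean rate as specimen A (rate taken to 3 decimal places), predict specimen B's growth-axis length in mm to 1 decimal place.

Specimen A: after corrections the count is 25325 − 5 = 25320 annual layers.
A: 41653.7 mm over 25320 years gives 41653.7 / 25320 ≈ 1.645 mm/year.
Length of B = 1.645 × 13806 = 22710.9 mm.

22710.9 mm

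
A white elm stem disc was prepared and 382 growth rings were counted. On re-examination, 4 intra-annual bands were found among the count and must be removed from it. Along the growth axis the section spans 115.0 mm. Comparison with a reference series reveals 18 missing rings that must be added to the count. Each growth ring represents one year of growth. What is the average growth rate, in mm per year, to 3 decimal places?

Adjusted count: 382 − 4 + 18 = 396 growth rings.
Extension rate ≈ 115.0 / 396 = 0.290 mm per year.

0.290 mm per year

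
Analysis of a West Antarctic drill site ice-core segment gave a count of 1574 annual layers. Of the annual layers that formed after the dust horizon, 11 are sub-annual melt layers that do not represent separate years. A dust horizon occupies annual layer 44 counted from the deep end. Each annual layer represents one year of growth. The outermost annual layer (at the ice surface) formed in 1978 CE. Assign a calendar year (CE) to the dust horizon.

1574 − 44 = 1530 annual layers lie beyond the dust horizon toward the ice surface.
Removing the 11 false annual layers leaves 1530 − 11 = 1519 true annual layers beyond the dust horizon.
Counting back 1519 years from 1978 CE places the dust horizon in 1978 − 1519 = 459 CE.

459 CE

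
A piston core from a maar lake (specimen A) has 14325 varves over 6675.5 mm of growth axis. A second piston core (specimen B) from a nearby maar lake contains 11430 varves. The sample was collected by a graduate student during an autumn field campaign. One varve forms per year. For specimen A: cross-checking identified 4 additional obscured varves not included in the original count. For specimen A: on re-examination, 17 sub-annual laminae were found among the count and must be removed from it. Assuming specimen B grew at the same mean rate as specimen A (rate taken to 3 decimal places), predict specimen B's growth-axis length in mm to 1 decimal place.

5326.4 mm

Specimen A: correcting the raw count gives 14325 − 17 + 4 = 14312 true varves.
A: Extension rate ≈ 6675.5 / 14312 = 0.466 mm/year.
Length of B = 0.466 × 11430 = 5326.4 mm.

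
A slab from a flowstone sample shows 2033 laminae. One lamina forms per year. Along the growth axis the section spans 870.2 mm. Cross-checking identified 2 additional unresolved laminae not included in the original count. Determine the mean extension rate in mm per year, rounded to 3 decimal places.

0.428 mm per year

Correcting the raw count gives 2033 + 2 = 2035 true laminae.
Extension rate ≈ 870.2 / 2035 = 0.428 mm per year.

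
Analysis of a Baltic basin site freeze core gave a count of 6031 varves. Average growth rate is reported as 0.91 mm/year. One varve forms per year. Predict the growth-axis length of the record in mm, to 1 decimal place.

5488.2 mm

6031 years of growth are recorded.
6031 years at 0.91 mm/year gives 0.91 × 6031 = 5488.2 mm.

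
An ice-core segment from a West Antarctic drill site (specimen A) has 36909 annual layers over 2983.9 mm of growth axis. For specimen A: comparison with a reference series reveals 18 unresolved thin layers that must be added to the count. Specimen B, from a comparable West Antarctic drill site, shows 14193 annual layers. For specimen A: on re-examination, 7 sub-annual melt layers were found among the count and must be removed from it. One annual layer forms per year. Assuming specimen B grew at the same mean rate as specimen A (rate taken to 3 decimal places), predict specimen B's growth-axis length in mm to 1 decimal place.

1149.6 mm

Specimen A: correcting the raw count gives 36909 − 7 + 18 = 36920 true annual layers.
A: Mean rate = 2983.9 mm / 36920 years ≈ 0.081 mm/year.
Length of B = 0.081 × 14193 = 1149.6 mm.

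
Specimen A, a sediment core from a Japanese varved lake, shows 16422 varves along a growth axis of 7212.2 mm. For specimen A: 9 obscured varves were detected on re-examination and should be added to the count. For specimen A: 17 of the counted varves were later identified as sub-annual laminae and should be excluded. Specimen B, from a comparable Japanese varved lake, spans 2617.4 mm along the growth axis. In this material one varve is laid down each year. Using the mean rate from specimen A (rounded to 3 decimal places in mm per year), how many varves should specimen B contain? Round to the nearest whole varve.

5962 varves

Specimen A: adjusted count: 16422 − 17 + 9 = 16414 varves.
A: Mean rate = 7212.2 mm / 16414 years ≈ 0.439 mm/year.
B spans 2617.4 / 0.439 = 5962.19 years ≈ 5962 varves.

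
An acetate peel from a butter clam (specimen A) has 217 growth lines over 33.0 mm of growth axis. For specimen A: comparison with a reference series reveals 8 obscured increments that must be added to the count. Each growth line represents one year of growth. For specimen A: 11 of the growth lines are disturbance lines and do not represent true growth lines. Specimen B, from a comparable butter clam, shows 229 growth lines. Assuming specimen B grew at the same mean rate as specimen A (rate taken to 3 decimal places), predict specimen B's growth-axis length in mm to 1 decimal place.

35.3 mm

Specimen A: correcting the raw count gives 217 − 11 + 8 = 214 true growth lines.
A: 33.0 mm over 214 years gives 33.0 / 214 ≈ 0.154 mm per year.
For B, 0.154 mm/year × 229 years = 35.3 mm.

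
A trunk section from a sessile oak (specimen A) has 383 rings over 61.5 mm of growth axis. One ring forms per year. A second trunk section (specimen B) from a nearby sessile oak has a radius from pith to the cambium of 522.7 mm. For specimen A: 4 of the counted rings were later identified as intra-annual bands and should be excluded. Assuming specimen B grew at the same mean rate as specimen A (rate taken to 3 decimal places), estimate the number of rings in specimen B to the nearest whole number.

Specimen A: adjusted count: 383 − 4 = 379 rings.
A: 61.5 mm over 379 years gives 61.5 / 379 ≈ 0.162 mm/year.
B spans 522.7 / 0.162 = 3226.54 years ≈ 3227 rings.

3227 rings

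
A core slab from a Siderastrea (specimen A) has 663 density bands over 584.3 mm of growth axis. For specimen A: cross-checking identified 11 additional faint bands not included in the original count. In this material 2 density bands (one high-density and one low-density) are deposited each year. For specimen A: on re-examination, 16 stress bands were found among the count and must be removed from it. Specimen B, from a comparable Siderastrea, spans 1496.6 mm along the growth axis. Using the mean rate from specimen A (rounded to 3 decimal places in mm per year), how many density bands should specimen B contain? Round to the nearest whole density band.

Specimen A: correcting the raw count gives 663 − 16 + 11 = 658 true density bands.
Specimen A: with 2 density bands per year, 658 / 2 = 329 years.
A: Extension rate ≈ 584.3 / 329 = 1.776 mm/year.
For B, 1496.6 / 1.776 = 842.68 years; at 2 density bands per year that is 842.68 × 2 ≈ 1685 density bands.

1685 density bands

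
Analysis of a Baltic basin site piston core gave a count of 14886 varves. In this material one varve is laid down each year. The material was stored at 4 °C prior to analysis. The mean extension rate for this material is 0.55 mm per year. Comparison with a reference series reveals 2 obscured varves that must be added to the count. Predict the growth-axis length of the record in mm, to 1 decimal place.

8188.4 mm

Adjusted count: 14886 + 2 = 14888 varves.
Predicted length = 0.55 mm/year × 14888 years = 8188.4 mm.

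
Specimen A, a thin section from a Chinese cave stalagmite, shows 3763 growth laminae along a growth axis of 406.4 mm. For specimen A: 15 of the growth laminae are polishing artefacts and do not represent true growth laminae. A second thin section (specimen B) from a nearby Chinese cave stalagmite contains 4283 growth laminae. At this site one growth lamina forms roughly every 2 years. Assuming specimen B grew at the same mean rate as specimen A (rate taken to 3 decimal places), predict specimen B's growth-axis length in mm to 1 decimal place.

Specimen A: after corrections the count is 3763 − 15 = 3748 growth laminae.
Specimen A: at 2 years per growth lamina, 3748 × 2 = 7496 years.
A: Extension rate ≈ 406.4 / 7496 = 0.054 mm per year.
Specimen B: multiplying by 2 years per growth lamina: 4283 × 2 = 8566 years. Length of B = 0.054 × 8566 = 462.6 mm.

462.6 mm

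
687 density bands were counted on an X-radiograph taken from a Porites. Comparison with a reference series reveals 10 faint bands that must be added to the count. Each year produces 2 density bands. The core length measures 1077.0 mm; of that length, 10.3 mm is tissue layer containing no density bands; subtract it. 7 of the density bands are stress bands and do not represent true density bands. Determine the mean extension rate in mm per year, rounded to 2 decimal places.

Correcting the raw count gives 687 − 7 + 10 = 690 true density bands.
Dividing by 2 density bands per year: 690 / 2 = 345 years.
Removing the 10.3 mm offcut leaves 1077.0 − 10.3 = 1066.7 mm.
Mean rate = 1066.7 mm / 345 years ≈ 3.09 mm per year.

3.09 mm per year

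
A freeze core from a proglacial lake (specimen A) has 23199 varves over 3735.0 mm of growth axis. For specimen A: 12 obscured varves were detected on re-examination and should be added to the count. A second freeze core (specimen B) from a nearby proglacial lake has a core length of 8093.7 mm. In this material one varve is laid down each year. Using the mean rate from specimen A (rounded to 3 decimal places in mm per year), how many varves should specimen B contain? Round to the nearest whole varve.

50271 varves

Specimen A: after corrections the count is 23199 + 12 = 23211 varves.
A: Extension rate ≈ 3735.0 / 23211 = 0.161 mm per year.
For B, 8093.7 / 0.161 = 50271.43 years ≈ 50271 varves.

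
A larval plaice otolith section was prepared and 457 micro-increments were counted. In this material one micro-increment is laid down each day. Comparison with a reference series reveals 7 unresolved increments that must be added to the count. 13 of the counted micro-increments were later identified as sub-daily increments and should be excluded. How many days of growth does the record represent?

451 days

True micro-increment count = 457 − 13 + 7 = 451.
One micro-increment per day makes the duration 451 days.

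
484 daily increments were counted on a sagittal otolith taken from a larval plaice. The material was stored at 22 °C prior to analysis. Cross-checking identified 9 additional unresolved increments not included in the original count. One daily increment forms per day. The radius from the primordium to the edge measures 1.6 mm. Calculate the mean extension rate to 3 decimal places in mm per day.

After corrections the count is 484 + 9 = 493 daily increments.
Mean rate = 1.6 mm / 493 days ≈ 0.003 mm per day.

0.003 mm per day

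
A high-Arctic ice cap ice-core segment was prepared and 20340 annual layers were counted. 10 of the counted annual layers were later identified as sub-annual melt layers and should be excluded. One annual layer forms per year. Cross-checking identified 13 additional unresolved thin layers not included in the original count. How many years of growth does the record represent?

Adjusted count: 20340 − 10 + 13 = 20343 annual layers.
With a one-to-one annual layer periodicity this is 20343 years.

20343 yr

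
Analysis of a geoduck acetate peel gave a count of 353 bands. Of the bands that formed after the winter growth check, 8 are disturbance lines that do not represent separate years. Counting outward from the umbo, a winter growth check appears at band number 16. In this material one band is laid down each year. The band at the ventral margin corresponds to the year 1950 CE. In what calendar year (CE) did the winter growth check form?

1621 CE

353 − 16 = 337 bands lie beyond the winter growth check toward the ventral margin.
Removing the 8 false bands leaves 337 − 8 = 329 true bands beyond the winter growth check.
1950 − 329 = 1621 CE.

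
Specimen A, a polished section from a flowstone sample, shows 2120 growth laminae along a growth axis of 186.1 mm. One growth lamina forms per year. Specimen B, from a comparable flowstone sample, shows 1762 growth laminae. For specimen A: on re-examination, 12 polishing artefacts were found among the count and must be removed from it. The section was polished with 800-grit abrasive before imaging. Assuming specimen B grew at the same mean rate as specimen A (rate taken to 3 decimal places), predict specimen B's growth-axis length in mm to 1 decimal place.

Specimen A: adjusted count: 2120 − 12 = 2108 growth laminae.
A: Mean rate = 186.1 mm / 2108 years ≈ 0.088 mm per year.
For B, 0.088 mm/year × 1762 years = 155.1 mm.

155.1 mm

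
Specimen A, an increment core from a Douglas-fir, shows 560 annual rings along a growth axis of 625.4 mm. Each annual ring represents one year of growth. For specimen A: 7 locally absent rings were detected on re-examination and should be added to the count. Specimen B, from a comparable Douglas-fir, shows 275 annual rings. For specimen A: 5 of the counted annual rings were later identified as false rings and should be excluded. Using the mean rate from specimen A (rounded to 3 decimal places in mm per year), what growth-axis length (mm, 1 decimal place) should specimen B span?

Specimen A: correcting the raw count gives 560 − 5 + 7 = 562 true annual rings.
A: 625.4 mm over 562 years gives 625.4 / 562 ≈ 1.113 mm/year.
Length of B = 1.113 × 275 = 306.1 mm.

306.1 mm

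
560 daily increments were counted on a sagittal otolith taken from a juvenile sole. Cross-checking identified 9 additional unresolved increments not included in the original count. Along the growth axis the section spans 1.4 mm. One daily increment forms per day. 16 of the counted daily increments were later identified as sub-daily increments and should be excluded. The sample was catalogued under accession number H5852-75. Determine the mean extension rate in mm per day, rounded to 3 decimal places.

True daily increment count = 560 − 16 + 9 = 553.
Mean rate = 1.4 mm / 553 days ≈ 0.003 mm per day.

0.003 mm per day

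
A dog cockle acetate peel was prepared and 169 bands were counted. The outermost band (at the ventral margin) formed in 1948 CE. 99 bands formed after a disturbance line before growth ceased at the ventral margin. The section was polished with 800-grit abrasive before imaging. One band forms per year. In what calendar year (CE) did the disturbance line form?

1849 CE

99 bands post-date the disturbance line.
Counting back 99 years from 1948 CE places the disturbance line in 1948 − 99 = 1849 CE.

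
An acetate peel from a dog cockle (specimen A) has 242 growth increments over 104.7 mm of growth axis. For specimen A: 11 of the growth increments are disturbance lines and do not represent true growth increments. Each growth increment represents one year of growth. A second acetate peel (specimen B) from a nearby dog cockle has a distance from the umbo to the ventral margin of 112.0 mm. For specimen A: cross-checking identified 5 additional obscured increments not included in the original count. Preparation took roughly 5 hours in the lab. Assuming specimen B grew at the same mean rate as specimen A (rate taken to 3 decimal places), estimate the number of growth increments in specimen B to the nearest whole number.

252 growth increments

Specimen A: correcting the raw count gives 242 − 11 + 5 = 236 true growth increments.
A: Extension rate ≈ 104.7 / 236 = 0.444 mm/yr.
For B, 112.0 / 0.444 = 252.25 years ≈ 252 growth increments.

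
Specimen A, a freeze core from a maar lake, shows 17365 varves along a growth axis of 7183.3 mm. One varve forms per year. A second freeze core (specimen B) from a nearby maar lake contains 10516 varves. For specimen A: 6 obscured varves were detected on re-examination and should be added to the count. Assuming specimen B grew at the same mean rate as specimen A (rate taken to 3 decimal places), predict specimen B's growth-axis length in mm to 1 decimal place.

4353.6 mm

Specimen A: correcting the raw count gives 17365 + 6 = 17371 true varves.
A: 7183.3 mm over 17371 years gives 7183.3 / 17371 ≈ 0.414 mm per year.
Length of B = 0.414 × 10516 = 4353.6 mm.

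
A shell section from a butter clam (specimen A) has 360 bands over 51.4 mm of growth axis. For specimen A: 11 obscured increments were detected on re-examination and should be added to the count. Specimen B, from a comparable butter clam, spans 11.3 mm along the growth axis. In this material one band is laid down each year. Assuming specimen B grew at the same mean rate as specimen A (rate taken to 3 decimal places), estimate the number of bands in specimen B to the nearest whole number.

81 bands

Specimen A: after corrections the count is 360 + 11 = 371 bands.
A: Mean rate = 51.4 mm / 371 years ≈ 0.139 mm/yr.
B spans 11.3 / 0.139 = 81.29 years ≈ 81 bands.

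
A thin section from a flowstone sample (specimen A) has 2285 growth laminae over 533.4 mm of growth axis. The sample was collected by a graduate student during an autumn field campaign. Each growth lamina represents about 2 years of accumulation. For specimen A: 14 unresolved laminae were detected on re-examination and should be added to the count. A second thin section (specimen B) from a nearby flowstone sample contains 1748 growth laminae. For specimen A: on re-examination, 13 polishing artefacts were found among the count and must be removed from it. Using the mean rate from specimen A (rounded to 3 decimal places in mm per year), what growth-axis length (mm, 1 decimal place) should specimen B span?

Specimen A: true growth lamina count = 2285 − 13 + 14 = 2286.
Specimen A: multiplying by 2 years per growth lamina: 2286 × 2 = 4572 years.
A: Extension rate ≈ 533.4 / 4572 = 0.117 mm/yr.
Specimen B: multiplying by 2 years per growth lamina: 1748 × 2 = 3496 years. B's length ≈ 0.117 × 3496 = 409.0 mm.

409.0 mm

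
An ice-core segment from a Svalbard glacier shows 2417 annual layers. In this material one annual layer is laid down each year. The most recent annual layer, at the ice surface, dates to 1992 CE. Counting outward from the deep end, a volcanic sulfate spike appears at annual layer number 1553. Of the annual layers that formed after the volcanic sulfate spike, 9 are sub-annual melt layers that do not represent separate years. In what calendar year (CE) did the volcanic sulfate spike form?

1137 CE

2417 − 1553 = 864 annual layers lie beyond the volcanic sulfate spike toward the ice surface.
864 − 9 false = 855 true annual layers after the volcanic sulfate spike.
1992 − 855 = 1137 CE.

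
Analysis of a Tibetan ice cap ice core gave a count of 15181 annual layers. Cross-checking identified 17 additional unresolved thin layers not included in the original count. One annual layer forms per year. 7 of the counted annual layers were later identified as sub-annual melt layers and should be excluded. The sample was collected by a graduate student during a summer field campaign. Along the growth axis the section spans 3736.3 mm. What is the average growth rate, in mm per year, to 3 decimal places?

After corrections the count is 15181 − 7 + 17 = 15191 annual layers.
3736.3 mm over 15191 years gives 3736.3 / 15191 ≈ 0.246 mm per year.

0.246 mm per year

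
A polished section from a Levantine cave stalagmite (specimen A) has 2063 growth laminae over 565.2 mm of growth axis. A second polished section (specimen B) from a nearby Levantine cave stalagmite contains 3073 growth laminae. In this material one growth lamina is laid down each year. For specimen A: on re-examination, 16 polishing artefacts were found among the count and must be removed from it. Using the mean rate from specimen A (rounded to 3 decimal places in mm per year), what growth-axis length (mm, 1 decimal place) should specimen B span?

848.1 mm

Specimen A: adjusted count: 2063 − 16 = 2047 growth laminae.
A: 565.2 mm over 2047 years gives 565.2 / 2047 ≈ 0.276 mm/year.
For B, 0.276 mm/year × 3073 years = 848.1 mm.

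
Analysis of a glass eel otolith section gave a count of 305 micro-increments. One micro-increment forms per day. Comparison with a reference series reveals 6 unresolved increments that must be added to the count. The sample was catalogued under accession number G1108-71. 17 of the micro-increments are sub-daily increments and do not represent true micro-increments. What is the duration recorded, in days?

294 days

Correcting the raw count gives 305 − 17 + 6 = 294 true micro-increments.
At one micro-increment per day, that is 294 days.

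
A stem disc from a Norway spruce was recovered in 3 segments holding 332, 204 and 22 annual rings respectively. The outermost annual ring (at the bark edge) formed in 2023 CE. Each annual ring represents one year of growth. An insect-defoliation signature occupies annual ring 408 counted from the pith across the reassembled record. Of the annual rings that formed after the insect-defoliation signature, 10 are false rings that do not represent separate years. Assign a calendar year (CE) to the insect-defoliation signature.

1883 CE

Total annual rings = 332 + 204 + 22 = 558.
Between annual ring 408 and the bark edge there are 558 − 408 = 150 annual rings.
Removing the 10 false annual rings leaves 150 − 10 = 140 true annual rings beyond the insect-defoliation signature.
2023 − 140 = 1883 CE.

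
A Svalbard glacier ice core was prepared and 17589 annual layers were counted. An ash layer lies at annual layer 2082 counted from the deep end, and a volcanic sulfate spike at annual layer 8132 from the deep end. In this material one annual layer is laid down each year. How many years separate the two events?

The two markers are separated by 8132 − 2082 = 6050 annual layers.
One annual layer per year makes the interval 6050 years.

6050 yr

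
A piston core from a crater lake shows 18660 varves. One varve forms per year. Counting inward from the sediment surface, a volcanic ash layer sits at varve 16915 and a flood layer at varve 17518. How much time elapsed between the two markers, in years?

17518 − 16915 = 603 varves lie between the two events.
That is 603 years at one varve per year.

603 yr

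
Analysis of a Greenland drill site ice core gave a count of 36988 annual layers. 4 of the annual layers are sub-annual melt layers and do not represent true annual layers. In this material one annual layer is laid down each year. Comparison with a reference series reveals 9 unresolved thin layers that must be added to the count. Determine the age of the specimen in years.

After corrections the count is 36988 − 4 + 9 = 36993 annual layers.
One annual layer per year makes the duration 36993 years.

36993 yr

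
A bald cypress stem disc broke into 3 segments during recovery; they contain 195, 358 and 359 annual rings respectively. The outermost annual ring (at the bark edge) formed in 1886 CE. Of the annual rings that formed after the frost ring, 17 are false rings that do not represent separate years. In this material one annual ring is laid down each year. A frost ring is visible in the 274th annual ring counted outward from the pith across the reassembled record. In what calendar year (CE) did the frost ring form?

Total annual rings = 195 + 358 + 359 = 912.
Between annual ring 274 and the bark edge there are 912 − 274 = 638 annual rings.
638 − 17 false = 621 true annual rings after the frost ring.
1886 − 621 = 1265 CE.

1265 CE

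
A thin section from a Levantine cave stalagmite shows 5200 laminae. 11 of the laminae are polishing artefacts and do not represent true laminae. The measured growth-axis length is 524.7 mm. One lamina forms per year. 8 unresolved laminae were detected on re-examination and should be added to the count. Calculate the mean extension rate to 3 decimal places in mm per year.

Correcting the raw count gives 5200 − 11 + 8 = 5197 true laminae.
Extension rate ≈ 524.7 / 5197 = 0.101 mm per year.

0.101 mm per year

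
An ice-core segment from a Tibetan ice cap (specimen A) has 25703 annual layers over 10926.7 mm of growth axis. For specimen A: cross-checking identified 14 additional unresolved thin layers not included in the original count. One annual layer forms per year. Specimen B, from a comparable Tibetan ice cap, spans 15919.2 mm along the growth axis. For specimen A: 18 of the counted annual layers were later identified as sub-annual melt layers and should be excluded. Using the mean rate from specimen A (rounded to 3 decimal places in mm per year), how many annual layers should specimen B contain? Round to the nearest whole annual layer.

Specimen A: true annual layer count = 25703 − 18 + 14 = 25699.
A: 10926.7 mm over 25699 years gives 10926.7 / 25699 ≈ 0.425 mm/year.
For B, 15919.2 / 0.425 = 37456.94 years ≈ 37457 annual layers.

37457 annual layers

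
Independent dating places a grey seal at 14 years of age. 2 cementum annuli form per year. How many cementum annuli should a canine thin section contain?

14 years at 2 cementum annuli per year gives 14 × 2 = 28 cementum annuli.
So 28 cementum annuli should be present.

28 cementum annuli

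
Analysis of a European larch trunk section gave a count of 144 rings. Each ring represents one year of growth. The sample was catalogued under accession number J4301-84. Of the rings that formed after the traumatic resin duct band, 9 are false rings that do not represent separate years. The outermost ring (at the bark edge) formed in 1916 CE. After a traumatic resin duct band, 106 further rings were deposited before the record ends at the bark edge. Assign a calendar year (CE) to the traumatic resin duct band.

106 rings post-date the traumatic resin duct band.
Excluding 9 false rings: 106 − 9 = 97.
The ring at the bark edge is 1916 CE, so the traumatic resin duct band dates to 1916 − 97 = 1819 CE.

1819 CE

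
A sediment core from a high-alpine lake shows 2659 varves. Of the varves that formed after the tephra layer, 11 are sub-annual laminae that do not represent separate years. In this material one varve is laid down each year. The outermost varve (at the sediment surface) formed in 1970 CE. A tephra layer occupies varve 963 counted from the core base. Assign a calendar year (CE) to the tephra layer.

285 CE

2659 − 963 = 1696 varves lie beyond the tephra layer toward the sediment surface.
1696 − 11 false = 1685 true varves after the tephra layer.
The varve at the sediment surface is 1970 CE, so the tephra layer dates to 1970 − 1685 = 285 CE.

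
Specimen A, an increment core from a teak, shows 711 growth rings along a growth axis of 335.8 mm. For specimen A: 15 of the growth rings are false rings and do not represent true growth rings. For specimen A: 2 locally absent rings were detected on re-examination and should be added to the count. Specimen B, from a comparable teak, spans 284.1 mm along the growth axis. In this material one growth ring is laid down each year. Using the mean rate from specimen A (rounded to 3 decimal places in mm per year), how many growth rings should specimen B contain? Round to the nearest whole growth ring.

591 growth rings

Specimen A: adjusted count: 711 − 15 + 2 = 698 growth rings.
A: 335.8 mm over 698 years gives 335.8 / 698 ≈ 0.481 mm/yr.
B spans 284.1 / 0.481 = 590.64 years ≈ 591 growth rings.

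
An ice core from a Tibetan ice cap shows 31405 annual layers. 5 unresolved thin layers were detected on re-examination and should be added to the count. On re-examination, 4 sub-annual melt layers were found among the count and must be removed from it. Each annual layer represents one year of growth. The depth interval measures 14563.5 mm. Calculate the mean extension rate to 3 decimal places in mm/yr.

Correcting the raw count gives 31405 − 4 + 5 = 31406 true annual layers.
Extension rate ≈ 14563.5 / 31406 = 0.464 mm/yr.

0.464 mm/yr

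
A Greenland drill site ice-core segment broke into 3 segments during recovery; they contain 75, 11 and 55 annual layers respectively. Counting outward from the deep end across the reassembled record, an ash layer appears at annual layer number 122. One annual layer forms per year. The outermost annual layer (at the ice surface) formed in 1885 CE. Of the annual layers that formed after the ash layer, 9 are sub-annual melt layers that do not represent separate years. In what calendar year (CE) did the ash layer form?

Total annual layers = 75 + 11 + 55 = 141.
The ash layer sits at annual layer 122 from the deep end, so 141 − 122 = 19 annual layers formed after it.
19 − 9 false = 10 true annual layers after the ash layer.
1885 − 10 = 1875 CE.

1875 CE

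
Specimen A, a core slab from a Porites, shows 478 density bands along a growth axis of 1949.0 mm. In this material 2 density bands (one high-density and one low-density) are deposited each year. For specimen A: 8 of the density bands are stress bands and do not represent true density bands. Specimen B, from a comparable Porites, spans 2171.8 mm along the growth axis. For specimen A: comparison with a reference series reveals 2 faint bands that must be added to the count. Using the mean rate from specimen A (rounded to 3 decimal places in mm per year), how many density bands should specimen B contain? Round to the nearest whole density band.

Specimen A: correcting the raw count gives 478 − 8 + 2 = 472 true density bands.
Specimen A: dividing by 2 density bands per year: 472 / 2 = 236 years.
A: 1949.0 mm over 236 years gives 1949.0 / 236 ≈ 8.258 mm per year.
B spans 2171.8 / 8.258 = 262.99 years; at 2 density bands per year that is 262.99 × 2 ≈ 526 density bands.

526 density bands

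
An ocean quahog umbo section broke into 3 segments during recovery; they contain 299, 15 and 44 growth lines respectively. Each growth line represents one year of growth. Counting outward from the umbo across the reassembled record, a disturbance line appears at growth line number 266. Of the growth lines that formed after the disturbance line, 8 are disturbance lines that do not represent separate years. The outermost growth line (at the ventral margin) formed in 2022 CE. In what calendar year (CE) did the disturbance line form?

1938 CE

Total growth lines = 299 + 15 + 44 = 358.
Between growth line 266 and the ventral margin there are 358 − 266 = 92 growth lines.
Removing the 8 false growth lines leaves 92 − 8 = 84 true growth lines beyond the disturbance line.
The growth line at the ventral margin is 2022 CE, so the disturbance line dates to 2022 − 84 = 1938 CE.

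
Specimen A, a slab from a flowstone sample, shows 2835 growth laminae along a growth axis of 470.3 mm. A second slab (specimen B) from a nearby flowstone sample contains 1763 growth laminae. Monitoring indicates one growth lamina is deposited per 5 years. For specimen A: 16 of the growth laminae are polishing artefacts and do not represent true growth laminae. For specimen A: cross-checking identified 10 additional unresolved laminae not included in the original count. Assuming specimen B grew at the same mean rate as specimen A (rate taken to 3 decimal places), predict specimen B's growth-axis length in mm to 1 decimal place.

Specimen A: after corrections the count is 2835 − 16 + 10 = 2829 growth laminae.
Specimen A: 2829 growth laminae at 5 years each span 2829 × 5 = 14145 years.
A: Mean rate = 470.3 mm / 14145 years ≈ 0.033 mm per year.
Specimen B: 1763 growth laminae at 5 years each span 1763 × 5 = 8815 years. B's length ≈ 0.033 × 8815 = 290.9 mm.

290.9 mm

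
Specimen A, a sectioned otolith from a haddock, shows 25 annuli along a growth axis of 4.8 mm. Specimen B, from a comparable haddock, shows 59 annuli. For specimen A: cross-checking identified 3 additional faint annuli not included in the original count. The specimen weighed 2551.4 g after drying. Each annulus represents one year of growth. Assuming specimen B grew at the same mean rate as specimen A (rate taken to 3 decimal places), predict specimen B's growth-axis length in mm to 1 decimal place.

10.1 mm

Specimen A: adjusted count: 25 + 3 = 28 annuli.
A: 4.8 mm over 28 years gives 4.8 / 28 ≈ 0.171 mm per year.
For B, 0.171 mm/year × 59 years = 10.1 mm.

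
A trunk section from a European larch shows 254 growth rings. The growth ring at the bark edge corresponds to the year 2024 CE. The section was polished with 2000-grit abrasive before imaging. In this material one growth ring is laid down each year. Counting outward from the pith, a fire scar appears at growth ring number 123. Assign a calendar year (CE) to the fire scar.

1893 CE

The fire scar sits at growth ring 123 from the pith, so 254 − 123 = 131 growth rings formed after it.
The growth ring at the bark edge is 2024 CE, so the fire scar dates to 2024 − 131 = 1893 CE.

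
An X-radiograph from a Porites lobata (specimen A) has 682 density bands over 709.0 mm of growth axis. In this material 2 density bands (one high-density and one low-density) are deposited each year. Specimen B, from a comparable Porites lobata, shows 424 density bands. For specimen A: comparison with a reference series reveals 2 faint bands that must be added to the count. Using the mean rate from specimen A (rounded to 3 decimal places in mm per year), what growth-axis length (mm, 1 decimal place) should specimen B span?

Specimen A: after corrections the count is 682 + 2 = 684 density bands.
Specimen A: dividing by 2 density bands per year: 684 / 2 = 342 years.
A: Mean rate = 709.0 mm / 342 years ≈ 2.073 mm/year.
Specimen B: 424 density bands at 2 per year is 424 / 2 = 212 years. Length of B = 2.073 × 212 = 439.5 mm.

439.5 mm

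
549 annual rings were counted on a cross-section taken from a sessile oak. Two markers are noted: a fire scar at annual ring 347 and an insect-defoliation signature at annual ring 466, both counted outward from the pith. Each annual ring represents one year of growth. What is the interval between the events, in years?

Separation: 466 − 347 = 119 annual rings.
That is 119 years at one annual ring per year.

119 years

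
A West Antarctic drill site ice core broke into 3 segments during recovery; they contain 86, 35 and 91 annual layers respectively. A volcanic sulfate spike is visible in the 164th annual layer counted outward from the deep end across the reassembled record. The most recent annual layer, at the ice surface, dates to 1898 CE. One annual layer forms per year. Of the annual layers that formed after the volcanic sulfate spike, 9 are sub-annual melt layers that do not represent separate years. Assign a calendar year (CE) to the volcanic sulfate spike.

1859 CE

Total annual layers = 86 + 35 + 91 = 212.
Between annual layer 164 and the ice surface there are 212 − 164 = 48 annual layers.
Removing the 9 false annual layers leaves 48 − 9 = 39 true annual layers beyond the volcanic sulfate spike.
The annual layer at the ice surface is 1898 CE, so the volcanic sulfate spike dates to 1898 − 39 = 1859 CE.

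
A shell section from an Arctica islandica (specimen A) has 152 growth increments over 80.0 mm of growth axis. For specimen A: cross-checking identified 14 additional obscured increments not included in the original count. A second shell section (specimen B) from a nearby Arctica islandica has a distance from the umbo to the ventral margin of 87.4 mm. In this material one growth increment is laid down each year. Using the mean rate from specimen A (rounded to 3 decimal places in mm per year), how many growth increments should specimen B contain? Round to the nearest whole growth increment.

Specimen A: adjusted count: 152 + 14 = 166 growth increments.
A: Mean rate = 80.0 mm / 166 years ≈ 0.482 mm per year.
For B, 87.4 / 0.482 = 181.33 years ≈ 181 growth increments.

181 growth increments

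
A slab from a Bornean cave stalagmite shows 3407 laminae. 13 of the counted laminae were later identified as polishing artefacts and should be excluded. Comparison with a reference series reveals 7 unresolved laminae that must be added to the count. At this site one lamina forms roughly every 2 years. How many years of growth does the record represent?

6802 years

Adjusted count: 3407 − 13 + 7 = 3401 laminae.
Multiplying by 2 years per lamina: 3401 × 2 = 6802 years.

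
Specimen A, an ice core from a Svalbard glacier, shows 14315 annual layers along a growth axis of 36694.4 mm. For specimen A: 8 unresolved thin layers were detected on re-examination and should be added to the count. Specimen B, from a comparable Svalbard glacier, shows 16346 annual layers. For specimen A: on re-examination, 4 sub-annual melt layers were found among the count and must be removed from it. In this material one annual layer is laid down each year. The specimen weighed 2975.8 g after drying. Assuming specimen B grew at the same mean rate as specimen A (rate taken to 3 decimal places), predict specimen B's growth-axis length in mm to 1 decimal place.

Specimen A: adjusted count: 14315 − 4 + 8 = 14319 annual layers.
A: Mean rate = 36694.4 mm / 14319 years ≈ 2.563 mm per year.
For B, 2.563 mm/year × 16346 years = 41894.8 mm.

41894.8 mm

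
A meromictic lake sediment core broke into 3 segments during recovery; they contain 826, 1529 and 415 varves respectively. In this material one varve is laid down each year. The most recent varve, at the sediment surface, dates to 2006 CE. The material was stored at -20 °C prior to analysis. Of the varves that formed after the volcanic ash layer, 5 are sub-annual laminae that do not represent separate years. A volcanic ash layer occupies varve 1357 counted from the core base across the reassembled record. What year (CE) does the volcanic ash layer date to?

Total varves = 826 + 1529 + 415 = 2770.
The volcanic ash layer sits at varve 1357 from the core base, so 2770 − 1357 = 1413 varves formed after it.
1413 − 5 false = 1408 true varves after the volcanic ash layer.
Counting back 1408 years from 2006 CE places the volcanic ash layer in 2006 − 1408 = 598 CE.

598 CE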